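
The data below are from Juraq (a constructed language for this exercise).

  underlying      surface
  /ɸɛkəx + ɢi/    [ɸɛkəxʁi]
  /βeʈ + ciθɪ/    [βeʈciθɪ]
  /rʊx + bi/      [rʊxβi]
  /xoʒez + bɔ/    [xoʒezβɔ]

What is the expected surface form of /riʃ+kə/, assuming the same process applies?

[riʃxə]

The data show progressive manner assimilation: /ɢ/ → [ʁ] after /x/; /b/ → [β] after /x/; /b/ → [β] after /z/. In each pair only manner changes, matching the preceding consonant, while place and voice stay constant.
Nothing changes in [βeʈciθɪ]: there the adjacent consonants already agree in manner (/c/ and /ʈ/ are both stops), so this form is consistent with the same rule.
The rule targets /k/ (voiceless velar stop), which sits after the trigger /ʃ/ (fricative).
A voiceless velar fricative is [x], so the surface segment is [x].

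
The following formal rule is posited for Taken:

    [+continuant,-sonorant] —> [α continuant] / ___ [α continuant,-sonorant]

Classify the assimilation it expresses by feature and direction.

The rule copies [continuant] (continuancy) from the environment onto the target fricatives; since [±continuant] encodes the stop/fricative manner contrast, the assimilating dimension is manner.
The conditioning segment sits to the right of the focus bar, meaning the trigger follows the segment that changes — regressive assimilation.

regressive manner assimilation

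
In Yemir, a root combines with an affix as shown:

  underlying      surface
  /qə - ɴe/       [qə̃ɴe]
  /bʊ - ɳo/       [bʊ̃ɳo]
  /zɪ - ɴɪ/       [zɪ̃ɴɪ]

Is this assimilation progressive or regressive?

regressive

The vowel /ə/ surfaces as nasalised [ə̃] next to the following nasal /ɴ/ — it has acquired the [+nasal] feature of its neighbour.
Likewise in the remaining data: /ʊ/ → [ʊ̃] before /ɳ/; /ɪ/ → [ɪ̃] before /ɴ/ — each time a vowel is nasalised next to a following nasal.
Because the conditioning nasal is to the right of the vowel that changes, the process is regressive (anticipatory).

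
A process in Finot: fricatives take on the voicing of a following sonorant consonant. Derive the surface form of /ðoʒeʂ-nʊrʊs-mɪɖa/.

[ðoʒeʐnʊrʊzmɪɖa]

/ʂ/ is a voiceless retroflex fricative. The following trigger /n/ is voiced, so /ʂ/ must become voiced as well.
The voiced retroflex fricative is [ʐ], so /ʂ/ → [ʐ].
At the second juncture, /s/ likewise becomes [z] adjacent to /m/.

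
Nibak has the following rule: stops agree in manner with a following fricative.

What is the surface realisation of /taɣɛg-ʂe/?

[taɣɛɣʂe]

The rule targets /g/ (voiced velar stop), which sits before the trigger /ʂ/ (fricative).
A voiced velar fricative is [ɣ], so the surface segment is [ɣ].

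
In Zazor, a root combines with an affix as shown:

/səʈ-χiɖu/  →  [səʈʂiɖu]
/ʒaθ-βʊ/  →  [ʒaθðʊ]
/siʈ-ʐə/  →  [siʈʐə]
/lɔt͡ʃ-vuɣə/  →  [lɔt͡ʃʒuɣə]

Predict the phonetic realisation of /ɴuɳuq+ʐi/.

The data show progressive place assimilation: /χ/ → [ʂ] after /ʈ/; /β/ → [ð] after /θ/; /v/ → [ʒ] after /t͡ʃ/. In each pair only place changes, matching the preceding consonant, while manner and voice stay constant.
Nothing changes in [siʈʐə]: there the adjacent consonants already agree in place (/ʐ/ and /ʈ/ are both retroflex), so this form is consistent with the same rule.
The rule targets /ʐ/ (voiced retroflex fricative), which sits after the trigger /q/ (uvular).
A voiced uvular fricative is [ʁ], so the surface segment is [ʁ].

[ɴuɳuqʁi]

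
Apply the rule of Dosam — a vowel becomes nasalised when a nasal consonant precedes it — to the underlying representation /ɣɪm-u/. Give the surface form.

The vowel /u/ is adjacent to the preceding nasal /m/, so it acquires [+nasal] and surfaces as [ũ].

[ɣɪmũ]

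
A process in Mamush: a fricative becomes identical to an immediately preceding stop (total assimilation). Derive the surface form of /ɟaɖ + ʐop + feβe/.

[ɟaɖɖoppeβe]

/ʐ/ is the segment targeted by the rule; it sits immediately after /ɖ/, so it assimilates completely and surfaces as [ɖ].
The same rule applies at the second boundary: /f/ → [p] next to /p/.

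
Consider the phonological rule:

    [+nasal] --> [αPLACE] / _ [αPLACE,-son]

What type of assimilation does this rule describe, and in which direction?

regressive place assimilation

The shared variable α links the value of the place features (abbreviated [PLACE]) on the target to the same value on the neighbouring segment, so place is the feature that assimilates.
The conditioning segment sits to the right of the focus bar, meaning the trigger follows the segment that changes — regressive assimilation.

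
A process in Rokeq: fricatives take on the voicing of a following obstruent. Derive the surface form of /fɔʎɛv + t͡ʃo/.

[fɔʎɛft͡ʃo]

/v/ is a voiced labiodental fricative. The following trigger /t͡ʃ/ is voiceless, so /v/ must become voiceless as well.
Changing only its voicing to voiceless gives [f] — the voiceless labiodental fricative.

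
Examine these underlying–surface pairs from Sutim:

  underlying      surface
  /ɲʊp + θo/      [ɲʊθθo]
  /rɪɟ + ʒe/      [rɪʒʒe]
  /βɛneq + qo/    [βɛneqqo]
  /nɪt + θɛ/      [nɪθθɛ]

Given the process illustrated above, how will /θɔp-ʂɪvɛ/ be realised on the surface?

[θɔʂʂɪvɛ]

The data show regressive total assimilation (/p/ → [θ] before /θ/; /ɟ/ → [ʒ] before /ʒ/; /t/ → [θ] before /θ/): in every case the target segment becomes identical to its following neighbour, copying more than a single feature.
In [βɛneqqo] the two consonants at the boundary are already identical (/q/ + /q/), so the rule applies vacuously and nothing changes.
/p/ is the segment targeted by the rule; it sits immediately before /ʂ/, so it assimilates completely and surfaces as [ʂ].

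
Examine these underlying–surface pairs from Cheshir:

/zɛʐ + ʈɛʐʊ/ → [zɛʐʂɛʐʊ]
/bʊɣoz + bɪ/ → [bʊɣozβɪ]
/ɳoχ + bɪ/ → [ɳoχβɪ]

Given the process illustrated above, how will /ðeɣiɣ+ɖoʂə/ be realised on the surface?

[ðeɣiɣʐoʂə]

The data show progressive manner assimilation: /ʈ/ → [ʂ] after /ʐ/; /b/ → [β] after /z/; /b/ → [β] after /χ/. In each pair only manner changes, matching the preceding consonant, while place and voice stay constant.
The rule targets /ɖ/ (voiced retroflex stop), which sits after the trigger /ɣ/ (fricative).
Changing only its manner to fricative gives [ʐ] — the voiced retroflex fricative.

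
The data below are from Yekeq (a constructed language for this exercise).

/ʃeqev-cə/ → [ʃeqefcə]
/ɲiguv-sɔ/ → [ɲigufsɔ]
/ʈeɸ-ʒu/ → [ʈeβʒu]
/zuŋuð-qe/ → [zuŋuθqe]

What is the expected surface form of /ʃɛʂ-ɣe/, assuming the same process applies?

The data show regressive voicing assimilation: /v/ → [f] before /c/; /v/ → [f] before /s/; /ɸ/ → [β] before /ʒ/; /ð/ → [θ] before /q/. In each pair only voicing changes, matching the following consonant, while place and manner stay constant.
The rule targets /ʂ/ (voiceless retroflex fricative), which sits before the trigger /ɣ/ (voiced).
The voiced retroflex fricative is [ʐ], so /ʂ/ → [ʐ].

[ʃɛʐɣe]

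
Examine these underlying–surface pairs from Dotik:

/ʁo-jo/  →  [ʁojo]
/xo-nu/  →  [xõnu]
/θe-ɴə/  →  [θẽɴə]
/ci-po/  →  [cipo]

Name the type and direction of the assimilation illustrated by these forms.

regressive nasality assimilation (vowel nasalisation)

The vowel /o/ surfaces as nasalised [õ] next to the following nasal /n/ — it has acquired the [+nasal] feature of its neighbour.
The other form shows the same pattern: /e/ → [ẽ] before /ɴ/ — each time a vowel is nasalised next to a following nasal.
No change occurs in [ʁojo], [cipo] because the vowel at the boundary is adjacent to an oral consonant, not a nasal (/o/ next to /j/; /i/ next to /p/).
Because the conditioning nasal is to the right of the vowel that changes, the process is regressive (anticipatory).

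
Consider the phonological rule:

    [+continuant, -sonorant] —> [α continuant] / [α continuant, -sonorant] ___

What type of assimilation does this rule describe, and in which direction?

progressive manner assimilation

The rule copies [continuant] (continuancy) from the environment onto the target fricatives; since [±continuant] encodes the stop/fricative manner contrast, the assimilating dimension is manner.
The conditioning segment sits to the left of the focus bar, meaning the trigger precedes the segment that changes — progressive assimilation.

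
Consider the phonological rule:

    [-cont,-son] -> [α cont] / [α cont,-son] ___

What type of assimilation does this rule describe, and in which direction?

The rule copies [cont] (continuancy) from the environment onto the target stops; since [±cont] encodes the stop/fricative manner contrast, the assimilating dimension is manner.
Since the environment is written before the underscore, the trigger precedes the target; the direction is progressive.

progressive manner assimilation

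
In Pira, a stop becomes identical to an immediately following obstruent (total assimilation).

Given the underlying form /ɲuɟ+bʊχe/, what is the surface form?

[ɲubbʊχe]

/ɟ/ is the segment targeted by the rule; it sits immediately before /b/, so it assimilates completely and surfaces as [b].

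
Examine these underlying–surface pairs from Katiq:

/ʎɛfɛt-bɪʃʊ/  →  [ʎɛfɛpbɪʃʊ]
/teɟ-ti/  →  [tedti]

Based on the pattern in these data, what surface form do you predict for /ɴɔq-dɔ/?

[ɴɔtdɔ]

The data show regressive place assimilation: /t/ → [p] before /b/; /ɟ/ → [d] before /t/. In each pair only place changes, matching the following consonant, while manner and voice stay constant.
The rule targets /q/ (voiceless uvular stop), which sits before the trigger /d/ (alveolar).
Changing only its place to alveolar gives [t] — the voiceless alveolar stop.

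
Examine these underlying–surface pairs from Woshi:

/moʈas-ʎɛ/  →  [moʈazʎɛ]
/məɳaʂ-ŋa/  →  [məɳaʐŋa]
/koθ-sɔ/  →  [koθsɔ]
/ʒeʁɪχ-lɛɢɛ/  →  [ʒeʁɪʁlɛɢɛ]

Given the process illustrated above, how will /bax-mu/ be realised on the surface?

[baɣmu]

The data show regressive voicing assimilation: /s/ → [z] before /ʎ/; /ʂ/ → [ʐ] before /ŋ/; /χ/ → [ʁ] before /l/. In each pair only voicing changes, matching the following consonant, while place and manner stay constant.
Nothing changes in [koθsɔ]: there the adjacent consonants already agree in voicing (/θ/ and /s/ are both voiceless), so this form is consistent with the same rule.
/x/ is a voiceless velar fricative. The following trigger /m/ is voiced, so /x/ must become voiced as well.
A voiced velar fricative is [ɣ], so the surface segment is [ɣ].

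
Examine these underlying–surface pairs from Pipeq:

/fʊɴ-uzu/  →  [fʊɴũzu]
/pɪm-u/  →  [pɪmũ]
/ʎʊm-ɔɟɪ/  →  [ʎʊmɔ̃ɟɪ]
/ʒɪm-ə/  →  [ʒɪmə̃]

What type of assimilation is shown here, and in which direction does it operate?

The vowel /u/ surfaces as nasalised [ũ] next to the preceding nasal /ɴ/ — it has acquired the [+nasal] feature of its neighbour.
Likewise in the remaining data: /u/ → [ũ] after /m/; /ɔ/ → [ɔ̃] after /m/; /ə/ → [ə̃] after /m/ — each time a vowel is nasalised next to a preceding nasal.
Because the conditioning nasal is to the left of the vowel that changes, the process is progressive (perseverative).

progressive nasality assimilation (vowel nasalisation)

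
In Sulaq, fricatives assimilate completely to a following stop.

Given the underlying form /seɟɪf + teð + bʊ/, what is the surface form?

/f/ is the segment targeted by the rule; it sits immediately before /t/, so it assimilates completely and surfaces as [t].
The same rule applies at the second boundary: /ð/ → [b] next to /b/.

[seɟɪttebbʊ]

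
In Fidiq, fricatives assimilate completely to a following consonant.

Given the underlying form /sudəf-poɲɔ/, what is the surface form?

/f/ is the segment targeted by the rule; it sits immediately before /p/, so it assimilates completely and surfaces as [p].

[sudəppoɲɔ]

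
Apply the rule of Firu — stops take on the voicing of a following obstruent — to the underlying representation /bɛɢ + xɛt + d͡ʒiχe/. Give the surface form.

The rule targets /ɢ/ (voiced uvular stop), which sits before the trigger /x/ (voiceless).
A voiceless uvular stop is [q], so the surface segment is [q].
The same rule applies at the second boundary: /t/ → [d] next to /d͡ʒ/.

[bɛqxɛdd͡ʒiχe]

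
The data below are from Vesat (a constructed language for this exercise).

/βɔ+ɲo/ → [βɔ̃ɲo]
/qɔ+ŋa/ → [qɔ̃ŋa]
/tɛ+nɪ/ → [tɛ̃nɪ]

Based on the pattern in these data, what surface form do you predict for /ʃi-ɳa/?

The data show regressive nasality assimilation (vowel nasalisation): /ɔ/ → [ɔ̃] before /ɲ/; /ɔ/ → [ɔ̃] before /ŋ/; /ɛ/ → [ɛ̃] before /n/ — a vowel is nasalised by an immediately following nasal consonant.
/i/ sits next to the nasal /ɳ/ and is therefore nasalised to [ĩ].

[ʃĩɳa]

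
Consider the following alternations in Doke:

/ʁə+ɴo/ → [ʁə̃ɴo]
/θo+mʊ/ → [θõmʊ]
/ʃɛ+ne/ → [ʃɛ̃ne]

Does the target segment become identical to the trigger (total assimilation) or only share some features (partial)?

partial assimilation

The vowel /ə/ surfaces as nasalised [ə̃] next to the following nasal /ɴ/ — it has acquired the [+nasal] feature of its neighbour.
The other forms show the same pattern: /o/ → [õ] before /m/; /ɛ/ → [ɛ̃] before /n/ — each time a vowel is nasalised next to a following nasal.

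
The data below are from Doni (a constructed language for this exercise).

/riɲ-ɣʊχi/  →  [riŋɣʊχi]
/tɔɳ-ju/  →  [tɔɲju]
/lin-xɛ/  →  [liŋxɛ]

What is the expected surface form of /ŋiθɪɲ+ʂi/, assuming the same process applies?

The data show regressive place assimilation: /ɲ/ → [ŋ] before /ɣ/; /ɳ/ → [ɲ] before /j/; /n/ → [ŋ] before /x/. In each pair only place changes, matching the following consonant, while manner and voice stay constant.
The rule targets /ɲ/ (voiced palatal nasal), which sits before the trigger /ʂ/ (retroflex).
The voiced retroflex nasal is [ɳ], so /ɲ/ → [ɳ].

[ŋiθɪɳʂi]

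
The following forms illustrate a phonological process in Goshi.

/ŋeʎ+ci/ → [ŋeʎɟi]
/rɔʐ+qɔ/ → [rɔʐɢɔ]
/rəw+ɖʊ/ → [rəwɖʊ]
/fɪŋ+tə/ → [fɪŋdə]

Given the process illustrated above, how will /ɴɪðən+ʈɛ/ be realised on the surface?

The data show progressive voicing assimilation: /c/ → [ɟ] after /ʎ/; /q/ → [ɢ] after /ʐ/; /t/ → [d] after /ŋ/. In each pair only voicing changes, matching the preceding consonant, while place and manner stay constant.
No alternation appears in [rəwɖʊ]: there the adjacent consonants already agree in voicing (/ɖ/ and /w/ are both voiced), so this form is consistent with the same rule.
The rule targets /ʈ/ (voiceless retroflex stop), which sits after the trigger /n/ (voiced).
A voiced retroflex stop is [ɖ], so the surface segment is [ɖ].

[ɴɪðənɖɛ]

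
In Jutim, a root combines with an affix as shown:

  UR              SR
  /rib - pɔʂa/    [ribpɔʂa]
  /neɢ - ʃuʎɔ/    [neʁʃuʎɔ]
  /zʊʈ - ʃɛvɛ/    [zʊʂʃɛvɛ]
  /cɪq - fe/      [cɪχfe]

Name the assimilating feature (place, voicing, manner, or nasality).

manner

The segment that alternates is /ɢ/, which surfaces as [ʁ] when adjacent to /ʃ/.
/ɢ/ is a stop while /ʃ/ is a fricative; the output [ʁ] is a fricative, matching the trigger — so the feature that spreads is manner.
The other alternating forms pattern the same way: /ʈ/ → [ʂ] before /ʃ/ (stop → fricative, matching a fricative); /q/ → [χ] before /f/ (stop → fricative, matching a fricative) — only manner changes, and always toward the following segment.
No alternation appears in [ribpɔʂa]: there the adjacent consonants already agree in manner (/b/ and /p/ are both stops), so this form is consistent with the same rule.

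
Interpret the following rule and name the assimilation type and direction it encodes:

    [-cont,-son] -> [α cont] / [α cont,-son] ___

progressive manner assimilation

The rule copies [cont] (continuancy) from the environment onto the target stops; since [±cont] encodes the stop/fricative manner contrast, the assimilating dimension is manner.
Since the environment is written before the underscore, the trigger precedes the target; the direction is progressive.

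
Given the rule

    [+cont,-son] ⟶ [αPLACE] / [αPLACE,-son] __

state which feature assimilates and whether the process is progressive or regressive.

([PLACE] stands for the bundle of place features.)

progressive place assimilation

The rule copies the place features (abbreviated [PLACE]) from the environment onto the target, so the assimilating feature is place.
Since the environment is written before the underscore, the trigger precedes the target; the direction is progressive.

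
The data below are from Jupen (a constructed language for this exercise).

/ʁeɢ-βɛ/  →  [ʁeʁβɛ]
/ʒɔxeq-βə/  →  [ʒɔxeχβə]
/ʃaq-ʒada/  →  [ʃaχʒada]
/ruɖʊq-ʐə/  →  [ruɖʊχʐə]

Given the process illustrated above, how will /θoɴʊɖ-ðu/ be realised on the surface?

The data show regressive manner assimilation: /ɢ/ → [ʁ] before /β/; /q/ → [χ] before /β/; /q/ → [χ] before /ʒ/; /q/ → [χ] before /ʐ/. In each pair only manner changes, matching the following consonant, while place and voice stay constant.
The rule targets /ɖ/ (voiced retroflex stop), which sits before the trigger /ð/ (fricative).
A voiced retroflex fricative is [ʐ], so the surface segment is [ʐ].

[θoɴʊʐðu]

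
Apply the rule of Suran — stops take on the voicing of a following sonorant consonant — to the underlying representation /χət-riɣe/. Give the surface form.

[χədriɣe]

The rule targets /t/ (voiceless alveolar stop), which sits before the trigger /r/ (voiced).
Changing only its voicing to voiced gives [d] — the voiced alveolar stop.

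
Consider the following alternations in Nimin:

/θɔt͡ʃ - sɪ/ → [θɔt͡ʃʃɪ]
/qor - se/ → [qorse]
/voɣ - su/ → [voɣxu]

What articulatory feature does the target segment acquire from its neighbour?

Underlying /s/ is realised as [ʃ] next to /t͡ʃ/; /t͡ʃ/ itself does not change.
The change alveolar → postalveolar matches the place of the preceding /t͡ʃ/, identifying this as place assimilation.
The same holds elsewhere in the data: /s/ → [x] after /ɣ/ (alveolar → velar, matching velar) — only place changes, and always toward the preceding segment.
No alternation appears in [qorse]: there the adjacent consonants already agree in place (/s/ and /r/ are both alveolar), so this form is consistent with the same rule.

place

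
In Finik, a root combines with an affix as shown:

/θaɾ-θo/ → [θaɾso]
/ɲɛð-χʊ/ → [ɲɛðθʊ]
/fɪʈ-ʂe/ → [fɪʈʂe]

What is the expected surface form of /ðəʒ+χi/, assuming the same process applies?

The data show progressive place assimilation: /θ/ → [s] after /ɾ/; /χ/ → [θ] after /ð/. In each pair only place changes, matching the preceding consonant, while manner and voice stay constant.
Nothing changes in [fɪʈʂe]: there the adjacent consonants already agree in place (/ʂ/ and /ʈ/ are both retroflex), so this form is consistent with the same rule.
The rule targets /χ/ (voiceless uvular fricative), which sits after the trigger /ʒ/ (postalveolar).
Changing only its place to postalveolar gives [ʃ] — the voiceless postalveolar fricative.

[ðəʒʃi]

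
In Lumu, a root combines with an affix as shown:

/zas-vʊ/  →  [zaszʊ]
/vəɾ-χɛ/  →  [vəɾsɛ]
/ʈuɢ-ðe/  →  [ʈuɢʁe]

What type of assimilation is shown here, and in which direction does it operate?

progressive place assimilation

Comparing underlying and surface forms, /v/ → [z] is the alternation; the neighbouring /s/ is constant.
/v/ is labiodental while /s/ is alveolar; the output [z] is alveolar, matching the trigger — so the feature that spreads is place.
Manner and voice are unchanged, so the assimilation is partial, not total.
The other alternating forms pattern the same way: /χ/ → [s] after /ɾ/ (uvular → alveolar, matching alveolar); /ð/ → [ʁ] after /ɢ/ (dental → uvular, matching uvular) — only place changes, and always toward the preceding segment.
The trigger is the preceding segment, so the direction is progressive (perseverative).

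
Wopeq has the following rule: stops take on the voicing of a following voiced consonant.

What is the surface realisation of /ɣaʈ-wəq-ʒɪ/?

[ɣaɖwəɢʒɪ]

The rule targets /ʈ/ (voiceless retroflex stop), which sits before the trigger /w/ (voiced).
A voiced retroflex stop is [ɖ], so the surface segment is [ɖ].
The same rule applies at the second boundary: /q/ → [ɢ] next to /ʒ/.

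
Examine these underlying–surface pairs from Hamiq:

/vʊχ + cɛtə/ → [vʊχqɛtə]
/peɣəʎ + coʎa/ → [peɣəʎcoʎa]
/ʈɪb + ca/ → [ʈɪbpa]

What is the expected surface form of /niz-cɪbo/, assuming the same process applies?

The data show progressive place assimilation: /c/ → [q] after /χ/; /c/ → [p] after /b/. In each pair only place changes, matching the preceding consonant, while manner and voice stay constant.
Nothing changes in [peɣəʎcoʎa]: there the adjacent consonants already agree in place (/c/ and /ʎ/ are both palatal), so this form is consistent with the same rule.
The rule targets /c/ (voiceless palatal stop), which sits after the trigger /z/ (alveolar).
The voiceless alveolar stop is [t], so /c/ → [t].

[niztɪbo]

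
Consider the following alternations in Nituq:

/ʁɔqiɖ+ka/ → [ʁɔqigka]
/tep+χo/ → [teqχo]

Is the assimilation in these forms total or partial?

partial assimilation

The segment that alternates is /ɖ/, which surfaces as [g] when adjacent to /k/.
The change retroflex → velar matches the place of the following /k/, identifying this as place assimilation.
Manner and voice are unchanged, so the assimilation is partial, not total.
The other alternating form patterns the same way: /p/ → [q] before /χ/ (bilabial → uvular, matching uvular) — only place changes, and always toward the following segment.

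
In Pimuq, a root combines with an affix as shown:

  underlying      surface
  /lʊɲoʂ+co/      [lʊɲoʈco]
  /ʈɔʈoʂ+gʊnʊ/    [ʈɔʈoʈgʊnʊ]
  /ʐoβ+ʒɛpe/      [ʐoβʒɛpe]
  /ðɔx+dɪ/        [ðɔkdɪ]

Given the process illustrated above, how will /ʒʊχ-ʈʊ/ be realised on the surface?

[ʒʊqʈʊ]

The data show regressive manner assimilation: /ʂ/ → [ʈ] before /c/; /ʂ/ → [ʈ] before /g/; /x/ → [k] before /d/. In each pair only manner changes, matching the following consonant, while place and voice stay constant.
No alternation appears in [ʐoβʒɛpe]: there the adjacent consonants already agree in manner (/β/ and /ʒ/ are both fricatives), so this form is consistent with the same rule.
The rule targets /χ/ (voiceless uvular fricative), which sits before the trigger /ʈ/ (stop).
A voiceless uvular stop is [q], so the surface segment is [q].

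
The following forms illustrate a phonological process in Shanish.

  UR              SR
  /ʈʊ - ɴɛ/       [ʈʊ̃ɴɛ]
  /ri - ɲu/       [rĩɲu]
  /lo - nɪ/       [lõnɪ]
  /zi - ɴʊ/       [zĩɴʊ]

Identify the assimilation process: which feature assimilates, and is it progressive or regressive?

The vowel /ʊ/ surfaces as nasalised [ʊ̃] next to the following nasal /ɴ/ — it has acquired the [+nasal] feature of its neighbour.
The other forms show the same pattern: /i/ → [ĩ] before /ɲ/; /o/ → [õ] before /n/; /i/ → [ĩ] before /ɴ/ — each time a vowel is nasalised next to a following nasal.
Because the conditioning nasal is to the right of the vowel that changes, the process is regressive (anticipatory).

regressive nasality assimilation (vowel nasalisation)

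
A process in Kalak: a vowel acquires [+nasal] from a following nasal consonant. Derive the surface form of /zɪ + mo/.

[zɪ̃mo]

/ɪ/ sits next to the nasal /m/ and is therefore nasalised to [ɪ̃].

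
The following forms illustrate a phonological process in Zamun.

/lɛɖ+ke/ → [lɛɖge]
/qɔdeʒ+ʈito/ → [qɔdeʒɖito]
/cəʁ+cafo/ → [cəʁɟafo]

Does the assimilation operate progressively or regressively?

progressive

The segment that alternates is /k/, which surfaces as [g] when adjacent to /ɖ/.
/k/ is voiceless while /ɖ/ is voiced; the output [g] is voiced, matching the trigger — so the feature that spreads is voicing.
The other alternating forms pattern the same way: /ʈ/ → [ɖ] after /ʒ/ (voiceless → voiced, matching voiced); /c/ → [ɟ] after /ʁ/ (voiceless → voiced, matching voiced) — only voicing changes, and always toward the preceding segment.
The trigger is the preceding segment, so the direction is progressive (perseverative).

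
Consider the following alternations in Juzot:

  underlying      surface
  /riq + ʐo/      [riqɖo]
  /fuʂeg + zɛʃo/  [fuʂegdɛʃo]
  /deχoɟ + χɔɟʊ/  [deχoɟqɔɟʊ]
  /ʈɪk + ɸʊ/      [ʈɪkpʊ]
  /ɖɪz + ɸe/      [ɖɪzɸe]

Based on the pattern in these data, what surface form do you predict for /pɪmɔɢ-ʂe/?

The data show progressive manner assimilation: /ʐ/ → [ɖ] after /q/; /z/ → [d] after /g/; /χ/ → [q] after /ɟ/; /ɸ/ → [p] after /k/. In each pair only manner changes, matching the preceding consonant, while place and voice stay constant.
No alternation appears in [ɖɪzɸe]: there the adjacent consonants already agree in manner (/ɸ/ and /z/ are both fricatives), so this form is consistent with the same rule.
/ʂ/ is a voiceless retroflex fricative. The preceding trigger /ɢ/ is a stop, so /ʂ/ must become a stop as well.
The voiceless retroflex stop is [ʈ], so /ʂ/ → [ʈ].

[pɪmɔɢʈe]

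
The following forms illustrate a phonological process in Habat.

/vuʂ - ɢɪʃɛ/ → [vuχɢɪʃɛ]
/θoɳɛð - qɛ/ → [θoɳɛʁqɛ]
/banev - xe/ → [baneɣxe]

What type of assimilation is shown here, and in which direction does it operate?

regressive place assimilation

The segment that alternates is /ʂ/, which surfaces as [χ] when adjacent to /ɢ/.
/ʂ/ is retroflex while /ɢ/ is uvular; the output [χ] is uvular, matching the trigger — so the feature that spreads is place.
Manner and voice are unchanged, so the assimilation is partial, not total.
The other alternating forms pattern the same way: /ð/ → [ʁ] before /q/ (dental → uvular, matching uvular); /v/ → [ɣ] before /x/ (labiodental → velar, matching velar) — only place changes, and always toward the following segment.
Since the segment that changes precedes the conditioning segment, the assimilation is regressive.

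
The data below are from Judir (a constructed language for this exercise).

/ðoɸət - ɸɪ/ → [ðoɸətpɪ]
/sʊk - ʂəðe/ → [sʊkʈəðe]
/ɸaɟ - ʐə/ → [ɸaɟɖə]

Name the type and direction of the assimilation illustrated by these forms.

progressive manner assimilation

Comparing underlying and surface forms, /ɸ/ → [p] is the alternation; the neighbouring /t/ is constant.
The change fricative → stop matches the manner of the preceding /t/, identifying this as manner assimilation.
Place and voice are unchanged, so the assimilation is partial, not total.
The same holds elsewhere in the data: /ʂ/ → [ʈ] after /k/ (fricative → stop, matching a stop); /ʐ/ → [ɖ] after /ɟ/ (fricative → stop, matching a stop) — only manner changes, and always toward the preceding segment.
The trigger is the preceding segment, so the direction is progressive (perseverative).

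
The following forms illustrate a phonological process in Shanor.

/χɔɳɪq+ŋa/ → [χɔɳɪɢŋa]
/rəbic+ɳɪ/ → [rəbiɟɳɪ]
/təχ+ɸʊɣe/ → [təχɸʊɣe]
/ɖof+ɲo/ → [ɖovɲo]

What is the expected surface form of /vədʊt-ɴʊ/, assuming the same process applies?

[vədʊdɴʊ]

The data show regressive voicing assimilation: /q/ → [ɢ] before /ŋ/; /c/ → [ɟ] before /ɳ/; /f/ → [v] before /ɲ/. In each pair only voicing changes, matching the following consonant, while place and manner stay constant.
Nothing changes in [təχɸʊɣe]: there the adjacent consonants already agree in voicing (/χ/ and /ɸ/ are both voiceless), so this form is consistent with the same rule.
/t/ is a voiceless alveolar stop. The following trigger /ɴ/ is voiced, so /t/ must become voiced as well.
Changing only its voicing to voiced gives [d] — the voiced alveolar stop.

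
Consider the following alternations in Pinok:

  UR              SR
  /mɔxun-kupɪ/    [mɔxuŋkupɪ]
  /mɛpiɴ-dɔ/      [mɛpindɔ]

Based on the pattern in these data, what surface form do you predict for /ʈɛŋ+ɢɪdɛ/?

The data show regressive place assimilation: /n/ → [ŋ] before /k/; /ɴ/ → [n] before /d/. In each pair only place changes, matching the following consonant, while manner and voice stay constant.
The rule targets /ŋ/ (voiced velar nasal), which sits before the trigger /ɢ/ (uvular).
A voiced uvular nasal is [ɴ], so the surface segment is [ɴ].

[ʈɛɴɢɪdɛ]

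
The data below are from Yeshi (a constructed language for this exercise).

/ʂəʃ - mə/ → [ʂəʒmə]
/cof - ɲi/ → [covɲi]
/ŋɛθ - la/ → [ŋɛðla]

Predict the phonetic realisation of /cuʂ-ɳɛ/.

[cuʐɳɛ]

The data show regressive voicing assimilation: /ʃ/ → [ʒ] before /m/; /f/ → [v] before /ɲ/; /θ/ → [ð] before /l/. In each pair only voicing changes, matching the following consonant, while place and manner stay constant.
The rule targets /ʂ/ (voiceless retroflex fricative), which sits before the trigger /ɳ/ (voiced).
A voiced retroflex fricative is [ʐ], so the surface segment is [ʐ].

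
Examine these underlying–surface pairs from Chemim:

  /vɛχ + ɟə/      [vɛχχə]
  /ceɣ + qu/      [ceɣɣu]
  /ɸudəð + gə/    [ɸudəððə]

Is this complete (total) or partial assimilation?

total assimilation

Comparing underlying and surface forms, /ɟ/ → [χ] is the alternation; the neighbouring /χ/ is constant.
The output [χ] is identical to the trigger /χ/ — every feature (place, manner, voicing) has been copied — so this is total assimilation.
The other forms behave the same way: /q/ → [ɣ] after /ɣ/; /g/ → [ð] after /ð/ — in each case the output is a copy of the preceding consonant.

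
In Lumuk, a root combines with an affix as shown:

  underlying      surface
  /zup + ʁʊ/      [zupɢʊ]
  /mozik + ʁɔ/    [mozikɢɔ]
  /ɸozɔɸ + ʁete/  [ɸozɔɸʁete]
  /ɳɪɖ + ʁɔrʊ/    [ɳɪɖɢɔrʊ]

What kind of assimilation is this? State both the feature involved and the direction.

progressive manner assimilation

Comparing underlying and surface forms, /ʁ/ → [ɢ] is the alternation; the neighbouring /p/ is constant.
/ʁ/ is a fricative while /p/ is a stop; the output [ɢ] is a stop, matching the trigger — so the feature that spreads is manner.
Place and voice are unchanged, so the assimilation is partial, not total.
The same holds elsewhere in the data: /ʁ/ → [ɢ] after /k/ (fricative → stop, matching a stop); /ʁ/ → [ɢ] after /ɖ/ (fricative → stop, matching a stop) — only manner changes, and always toward the preceding segment.
Nothing changes in [ɸozɔɸʁete]: there the adjacent consonants already agree in manner (/ʁ/ and /ɸ/ are both fricatives), so this form is consistent with the same rule.
Since the segment that changes follows the conditioning segment, the assimilation is progressive.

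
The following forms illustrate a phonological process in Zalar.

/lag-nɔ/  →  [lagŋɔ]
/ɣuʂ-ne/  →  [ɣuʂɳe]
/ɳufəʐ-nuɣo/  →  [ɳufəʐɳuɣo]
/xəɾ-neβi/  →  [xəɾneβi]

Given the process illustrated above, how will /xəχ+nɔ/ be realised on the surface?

The data show progressive place assimilation: /n/ → [ŋ] after /g/; /n/ → [ɳ] after /ʂ/; /n/ → [ɳ] after /ʐ/. In each pair only place changes, matching the preceding consonant, while manner and voice stay constant.
Nothing changes in [xəɾneβi]: there the adjacent consonants already agree in place (/n/ and /ɾ/ are both alveolar), so this form is consistent with the same rule.
/n/ is a voiced alveolar nasal. The preceding trigger /χ/ is uvular, so /n/ must become uvular as well.
Changing only its place to uvular gives [ɴ] — the voiced uvular nasal.

[xəχɴɔ]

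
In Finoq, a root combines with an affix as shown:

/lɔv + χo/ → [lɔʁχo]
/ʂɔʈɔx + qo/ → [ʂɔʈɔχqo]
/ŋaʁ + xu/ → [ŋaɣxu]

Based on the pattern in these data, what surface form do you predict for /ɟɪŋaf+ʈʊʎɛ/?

The data show regressive place assimilation: /v/ → [ʁ] before /χ/; /x/ → [χ] before /q/; /ʁ/ → [ɣ] before /x/. In each pair only place changes, matching the following consonant, while manner and voice stay constant.
The rule targets /f/ (voiceless labiodental fricative), which sits before the trigger /ʈ/ (retroflex).
A voiceless retroflex fricative is [ʂ], so the surface segment is [ʂ].

[ɟɪŋaʂʈʊʎɛ]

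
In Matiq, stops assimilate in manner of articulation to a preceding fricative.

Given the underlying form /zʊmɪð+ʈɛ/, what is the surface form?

The rule targets /ʈ/ (voiceless retroflex stop), which sits after the trigger /ð/ (fricative).
Changing only its manner to fricative gives [ʂ] — the voiceless retroflex fricative.

[zʊmɪðʂɛ]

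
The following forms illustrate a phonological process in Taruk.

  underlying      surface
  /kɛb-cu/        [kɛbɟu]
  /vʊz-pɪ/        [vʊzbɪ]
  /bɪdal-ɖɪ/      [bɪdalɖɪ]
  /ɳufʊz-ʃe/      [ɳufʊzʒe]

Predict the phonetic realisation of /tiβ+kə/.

[tiβgə]

The data show progressive voicing assimilation: /c/ → [ɟ] after /b/; /p/ → [b] after /z/; /ʃ/ → [ʒ] after /z/. In each pair only voicing changes, matching the preceding consonant, while place and manner stay constant.
Nothing changes in [bɪdalɖɪ]: there the adjacent consonants already agree in voicing (/ɖ/ and /l/ are both voiced), so this form is consistent with the same rule.
The rule targets /k/ (voiceless velar stop), which sits after the trigger /β/ (voiced).
The voiced velar stop is [g], so /k/ → [g].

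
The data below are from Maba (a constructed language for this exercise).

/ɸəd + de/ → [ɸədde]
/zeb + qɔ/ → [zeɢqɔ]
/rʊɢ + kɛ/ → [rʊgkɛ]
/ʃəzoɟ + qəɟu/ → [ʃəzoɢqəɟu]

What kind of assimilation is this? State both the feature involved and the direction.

Underlying /b/ is realised as [ɢ] next to /q/; /q/ itself does not change.
The change bilabial → uvular matches the place of the following /q/, identifying this as place assimilation.
Manner and voice are unchanged, so the assimilation is partial, not total.
The same holds elsewhere in the data: /ɢ/ → [g] before /k/ (uvular → velar, matching velar); /ɟ/ → [ɢ] before /q/ (palatal → uvular, matching uvular) — only place changes, and always toward the following segment.
No alternation appears in [ɸədde]: there the adjacent consonants already agree in place (/d/ and /d/ are both alveolar), so this form is consistent with the same rule.
Since the segment that changes precedes the conditioning segment, the assimilation is regressive.

regressive place assimilation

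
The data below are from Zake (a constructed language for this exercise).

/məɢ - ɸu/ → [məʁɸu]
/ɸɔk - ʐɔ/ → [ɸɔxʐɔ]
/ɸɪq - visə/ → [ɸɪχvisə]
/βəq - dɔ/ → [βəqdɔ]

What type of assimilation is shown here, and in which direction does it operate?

regressive manner assimilation

Underlying /ɢ/ is realised as [ʁ] next to /ɸ/; /ɸ/ itself does not change.
The change stop → fricative matches the manner of the following /ɸ/, identifying this as manner assimilation.
Place and voice are unchanged, so the assimilation is partial, not total.
The same holds elsewhere in the data: /k/ → [x] before /ʐ/ (stop → fricative, matching a fricative); /q/ → [χ] before /v/ (stop → fricative, matching a fricative) — only manner changes, and always toward the following segment.
No alternation appears in [βəqdɔ]: there the adjacent consonants already agree in manner (/q/ and /d/ are both stops), so this form is consistent with the same rule.
Since the segment that changes precedes the conditioning segment, the assimilation is regressive.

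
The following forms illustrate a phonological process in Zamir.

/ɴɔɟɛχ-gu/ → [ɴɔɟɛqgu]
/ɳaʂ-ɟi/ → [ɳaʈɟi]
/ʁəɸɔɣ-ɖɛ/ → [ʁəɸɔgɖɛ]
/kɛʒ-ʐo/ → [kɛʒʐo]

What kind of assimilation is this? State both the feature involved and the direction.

The segment that alternates is /χ/, which surfaces as [q] when adjacent to /g/.
/χ/ is a fricative while /g/ is a stop; the output [q] is a stop, matching the trigger — so the feature that spreads is manner.
Place and voice are unchanged, so the assimilation is partial, not total.
Checking the remaining alternations: /ʂ/ → [ʈ] before /ɟ/ (fricative → stop, matching a stop); /ɣ/ → [g] before /ɖ/ (fricative → stop, matching a stop) — only manner changes, and always toward the following segment.
Nothing changes in [kɛʒʐo]: there the adjacent consonants already agree in manner (/ʒ/ and /ʐ/ are both fricatives), so this form is consistent with the same rule.
The trigger is the following segment, so the direction is regressive (anticipatory).

regressive manner assimilation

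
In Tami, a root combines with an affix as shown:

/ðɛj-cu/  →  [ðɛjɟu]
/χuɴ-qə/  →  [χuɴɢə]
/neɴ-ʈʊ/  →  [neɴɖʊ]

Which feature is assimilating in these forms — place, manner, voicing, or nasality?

voicing

Comparing underlying and surface forms, /c/ → [ɟ] is the alternation; the neighbouring /j/ is constant.
The change voiceless → voiced matches the voicing of the preceding /j/, identifying this as voicing assimilation.
The other alternating forms pattern the same way: /q/ → [ɢ] after /ɴ/ (voiceless → voiced, matching voiced); /ʈ/ → [ɖ] after /ɴ/ (voiceless → voiced, matching voiced) — only voicing changes, and always toward the preceding segment.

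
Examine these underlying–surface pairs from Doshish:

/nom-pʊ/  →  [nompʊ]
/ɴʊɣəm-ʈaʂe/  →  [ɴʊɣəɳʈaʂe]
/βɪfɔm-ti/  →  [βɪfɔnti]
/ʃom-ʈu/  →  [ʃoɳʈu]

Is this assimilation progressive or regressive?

Underlying /m/ is realised as [ɳ] next to /ʈ/; /ʈ/ itself does not change.
/m/ is bilabial while /ʈ/ is retroflex; the output [ɳ] is retroflex, matching the trigger — so the feature that spreads is place.
The other alternating form patterns the same way: /m/ → [n] before /t/ (bilabial → alveolar, matching alveolar) — only place changes, and always toward the following segment.
No alternation appears in [nompʊ]: there the adjacent consonants already agree in place (/m/ and /p/ are both bilabial), so this form is consistent with the same rule.
The trigger is the following segment, so the direction is regressive (anticipatory).

regressive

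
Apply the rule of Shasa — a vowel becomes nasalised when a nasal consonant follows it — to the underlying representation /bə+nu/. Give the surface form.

/ə/ sits next to the nasal /n/ and is therefore nasalised to [ə̃].

[bə̃nu]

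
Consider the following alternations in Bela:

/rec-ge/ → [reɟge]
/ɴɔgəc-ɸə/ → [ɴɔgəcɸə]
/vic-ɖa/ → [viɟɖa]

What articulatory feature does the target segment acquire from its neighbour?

The segment that alternates is /c/, which surfaces as [ɟ] when adjacent to /g/.
/c/ is voiceless while /g/ is voiced; the output [ɟ] is voiced, matching the trigger — so the feature that spreads is voicing.
Checking the remaining alternation: /c/ → [ɟ] before /ɖ/ (voiceless → voiced, matching voiced) — only voicing changes, and always toward the following segment.
No alternation appears in [ɴɔgəcɸə]: there the adjacent consonants already agree in voicing (/c/ and /ɸ/ are both voiceless), so this form is consistent with the same rule.

voicing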